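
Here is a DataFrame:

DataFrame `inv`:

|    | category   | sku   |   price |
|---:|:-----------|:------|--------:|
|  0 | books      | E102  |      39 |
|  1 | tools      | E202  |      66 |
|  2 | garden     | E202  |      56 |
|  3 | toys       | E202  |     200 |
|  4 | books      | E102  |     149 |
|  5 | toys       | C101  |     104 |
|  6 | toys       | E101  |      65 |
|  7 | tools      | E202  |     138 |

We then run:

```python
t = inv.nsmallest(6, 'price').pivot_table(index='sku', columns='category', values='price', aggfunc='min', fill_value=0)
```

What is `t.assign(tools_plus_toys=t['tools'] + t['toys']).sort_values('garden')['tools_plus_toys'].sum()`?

235

take 6 rows with smallest price:
  category   sku  price
0    books  E102     39
2   garden  E202     56
6     toys  E101     65
1    tools  E202     66
5     toys  C101    104
7    tools  E202    138
pivot: rows=sku, cols=category, min(price):
category  books  garden  tools  toys
sku                                 
C101          0       0      0   104
E101          0       0      0    65
E102         39       0      0     0
E202          0      56     66     0
add column tools_plus_toys = t['tools'] + t['toys']:
category  books  garden  tools  toys  tools_plus_toys
sku                                                  
C101          0       0      0   104              104
E101          0       0      0    65               65
E102         39       0      0     0                0
E202          0      56     66     0               66
sort by garden:
category  books  garden  tools  toys  tools_plus_toys
sku                                                  
C101          0       0      0   104              104
E101          0       0      0    65               65
E102         39       0      0     0                0
E202          0      56     66     0               66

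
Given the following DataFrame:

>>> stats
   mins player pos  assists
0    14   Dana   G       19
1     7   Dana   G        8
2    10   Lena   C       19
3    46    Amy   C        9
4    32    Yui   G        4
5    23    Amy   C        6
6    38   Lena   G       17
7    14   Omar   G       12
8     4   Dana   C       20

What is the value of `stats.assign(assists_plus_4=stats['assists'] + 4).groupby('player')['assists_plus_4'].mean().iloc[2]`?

22.0

add column assists_plus_4 = stats['assists'] + 4:
   mins player pos  assists  assists_plus_4
0    14   Dana   G       19              23
1     7   Dana   G        8              12
2    10   Lena   C       19              23
3    46    Amy   C        9              13
4    32    Yui   G        4               8
5    23    Amy   C        6              10
6    38   Lena   G       17              21
7    14   Omar   G       12              16
8     4   Dana   C       20              24
group by player, mean of assists_plus_4:
player
Amy     11.500000
Dana    19.666667
Lena    22.000000
Omar    16.000000
Yui      8.000000
Name: assists_plus_4, dtype: float64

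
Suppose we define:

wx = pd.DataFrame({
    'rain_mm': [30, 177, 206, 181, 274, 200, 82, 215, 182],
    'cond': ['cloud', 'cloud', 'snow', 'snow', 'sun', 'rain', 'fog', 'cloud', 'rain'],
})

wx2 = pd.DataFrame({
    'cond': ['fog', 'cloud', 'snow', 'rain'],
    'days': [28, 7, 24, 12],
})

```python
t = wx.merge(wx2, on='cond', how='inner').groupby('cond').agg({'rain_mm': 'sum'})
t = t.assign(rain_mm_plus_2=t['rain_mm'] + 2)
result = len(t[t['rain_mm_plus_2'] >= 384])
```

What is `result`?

3

merge on 'cond' (how='inner') → 8 rows:
   rain_mm   cond  days
0       30  cloud     7
1      177  cloud     7
2      206   snow    24
3      181   snow    24
4      200   rain    12
5       82    fog    28
6      215  cloud     7
7      182   rain    12
group by cond, sum of rain_mm:
       rain_mm
cond          
cloud      422
fog         82
rain       382
snow       387
add column rain_mm_plus_2 = t['rain_mm'] + 2:
       rain_mm  rain_mm_plus_2
cond                          
cloud      422             424
fog         82              84
rain       382             384
snow       387             389
filter rows where rain_mm_plus_2 >= 384:
       rain_mm  rain_mm_plus_2
cond                          
cloud      422             424
rain       382             384
snow       387             389
Then the number of rows: 3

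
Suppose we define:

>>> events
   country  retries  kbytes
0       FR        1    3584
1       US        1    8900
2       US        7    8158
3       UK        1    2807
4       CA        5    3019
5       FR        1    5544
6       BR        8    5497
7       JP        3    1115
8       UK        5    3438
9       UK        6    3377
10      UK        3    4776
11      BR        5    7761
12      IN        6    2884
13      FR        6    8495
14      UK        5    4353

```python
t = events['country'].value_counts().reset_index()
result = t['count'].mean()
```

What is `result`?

2.14285714286

value_counts of country:
country
UK    5
FR    3
US    2
BR    2
CA    1
JP    1
IN    1
Name: count, dtype: int64
reset_index():
  country  count
0      UK      5
1      FR      3
2      US      2
3      BR      2
4      CA      1
5      JP      1
6      IN      1
mean of column 'count' → 2.14285714286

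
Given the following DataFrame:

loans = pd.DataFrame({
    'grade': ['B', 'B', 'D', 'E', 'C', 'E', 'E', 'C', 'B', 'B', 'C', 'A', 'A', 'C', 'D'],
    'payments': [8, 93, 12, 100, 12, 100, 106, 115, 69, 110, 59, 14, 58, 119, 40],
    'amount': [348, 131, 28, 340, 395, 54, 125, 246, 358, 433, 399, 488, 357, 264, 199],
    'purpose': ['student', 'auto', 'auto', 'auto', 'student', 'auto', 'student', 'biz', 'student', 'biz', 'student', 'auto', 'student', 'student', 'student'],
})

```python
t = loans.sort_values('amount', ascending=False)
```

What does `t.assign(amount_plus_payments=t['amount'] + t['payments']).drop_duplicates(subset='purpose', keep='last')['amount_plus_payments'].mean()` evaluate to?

sort by amount descending:
   grade  payments  amount  purpose
11     A        14     488     auto
9      B       110     433      biz
10     C        59     399  student
4      C        12     395  student
8      B        69     358  student
12     A        58     357  student
0      B         8     348  student
3      E       100     340     auto
13     C       119     264  student
7      C       115     246      biz
14     D        40     199  student
1      B        93     131     auto
6      E       106     125  student
5      E       100      54     auto
2      D        12      28     auto
add column amount_plus_payments = t['amount'] + t['payments']:
   grade  payments  amount  purpose  amount_plus_payments
11     A        14     488     auto                   502
9      B       110     433      biz                   543
10     C        59     399  student                   458
4      C        12     395  student                   407
8      B        69     358  student                   427
12     A        58     357  student                   415
0      B         8     348  student                   356
3      E       100     340     auto                   440
13     C       119     264  student                   383
7      C       115     246      biz                   361
14     D        40     199  student                   239
1      B        93     131     auto                   224
6      E       106     125  student                   231
5      E       100      54     auto                   154
2      D        12      28     auto                    40
drop duplicate purpose (keep=last):
  grade  payments  amount  purpose  amount_plus_payments
7     C       115     246      biz                   361
6     E       106     125  student                   231
2     D        12      28     auto                    40
So mean() = 210.666666667.

210.666666667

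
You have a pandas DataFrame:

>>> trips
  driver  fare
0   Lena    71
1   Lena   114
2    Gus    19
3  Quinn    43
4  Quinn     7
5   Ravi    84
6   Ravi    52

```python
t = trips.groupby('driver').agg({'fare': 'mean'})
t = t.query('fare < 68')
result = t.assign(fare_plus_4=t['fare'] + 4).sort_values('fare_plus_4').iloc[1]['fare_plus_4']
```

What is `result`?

29.0

group by driver, mean of fare:
        fare
driver      
Gus     19.0
Lena    92.5
Quinn   25.0
Ravi    68.0
filter rows where fare < 68:
        fare
driver      
Gus     19.0
Quinn   25.0
add column fare_plus_4 = t['fare'] + 4:
        fare  fare_plus_4
driver                   
Gus     19.0         23.0
Quinn   25.0         29.0
sort by fare_plus_4:
        fare  fare_plus_4
driver                   
Gus     19.0         23.0
Quinn   25.0         29.0
value at position 1, column 'fare_plus_4' → 29.0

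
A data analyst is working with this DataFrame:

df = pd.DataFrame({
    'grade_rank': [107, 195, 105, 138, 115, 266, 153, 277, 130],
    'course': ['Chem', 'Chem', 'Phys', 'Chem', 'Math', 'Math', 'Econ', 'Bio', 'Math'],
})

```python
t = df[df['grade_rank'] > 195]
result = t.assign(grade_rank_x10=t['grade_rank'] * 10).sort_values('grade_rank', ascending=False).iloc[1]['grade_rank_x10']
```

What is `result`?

2660

filter rows where grade_rank > 195:
   grade_rank course
5         266   Math
7         277    Bio
add column grade_rank_x10 = t['grade_rank'] * 10:
   grade_rank course  grade_rank_x10
5         266   Math            2660
7         277    Bio            2770
sort by grade_rank descending:
   grade_rank course  grade_rank_x10
7         277    Bio            2770
5         266   Math            2660
Hence 2660.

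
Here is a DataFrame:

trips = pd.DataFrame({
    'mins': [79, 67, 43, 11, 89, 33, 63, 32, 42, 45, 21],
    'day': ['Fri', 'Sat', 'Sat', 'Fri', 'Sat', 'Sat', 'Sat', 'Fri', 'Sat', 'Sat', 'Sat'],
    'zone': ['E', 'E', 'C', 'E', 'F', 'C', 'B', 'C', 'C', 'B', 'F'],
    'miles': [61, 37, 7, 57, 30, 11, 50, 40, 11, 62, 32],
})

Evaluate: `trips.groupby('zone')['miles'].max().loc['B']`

group by zone, max of miles:
zone
B    62
C    40
E    61
F    32
Name: miles, dtype: int64

62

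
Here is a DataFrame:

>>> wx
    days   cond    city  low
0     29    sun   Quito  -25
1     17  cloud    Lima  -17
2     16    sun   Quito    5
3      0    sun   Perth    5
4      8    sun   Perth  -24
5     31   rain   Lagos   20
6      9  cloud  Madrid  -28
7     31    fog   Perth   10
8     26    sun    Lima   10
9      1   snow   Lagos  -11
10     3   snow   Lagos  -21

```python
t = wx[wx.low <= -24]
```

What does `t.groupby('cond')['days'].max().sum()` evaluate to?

filter rows where low <= -24:
   days   cond    city  low
0    29    sun   Quito  -25
4     8    sun   Perth  -24
6     9  cloud  Madrid  -28
group by cond, max of days:
cond
cloud     9
sun      29
Name: days, dtype: int64

38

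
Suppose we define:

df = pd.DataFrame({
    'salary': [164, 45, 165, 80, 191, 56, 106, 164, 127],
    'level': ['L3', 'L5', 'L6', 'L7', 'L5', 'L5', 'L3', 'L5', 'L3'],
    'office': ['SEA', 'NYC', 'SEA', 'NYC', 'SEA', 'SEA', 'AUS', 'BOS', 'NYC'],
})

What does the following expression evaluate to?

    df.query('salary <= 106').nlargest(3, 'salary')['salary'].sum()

242

filter rows where salary <= 106:
   salary level office
1      45    L5    NYC
3      80    L7    NYC
5      56    L5    SEA
6     106    L3    AUS
take 3 rows with largest salary:
   salary level office
6     106    L3    AUS
3      80    L7    NYC
5      56    L5    SEA
Finally, sum of column 'salary' = 242.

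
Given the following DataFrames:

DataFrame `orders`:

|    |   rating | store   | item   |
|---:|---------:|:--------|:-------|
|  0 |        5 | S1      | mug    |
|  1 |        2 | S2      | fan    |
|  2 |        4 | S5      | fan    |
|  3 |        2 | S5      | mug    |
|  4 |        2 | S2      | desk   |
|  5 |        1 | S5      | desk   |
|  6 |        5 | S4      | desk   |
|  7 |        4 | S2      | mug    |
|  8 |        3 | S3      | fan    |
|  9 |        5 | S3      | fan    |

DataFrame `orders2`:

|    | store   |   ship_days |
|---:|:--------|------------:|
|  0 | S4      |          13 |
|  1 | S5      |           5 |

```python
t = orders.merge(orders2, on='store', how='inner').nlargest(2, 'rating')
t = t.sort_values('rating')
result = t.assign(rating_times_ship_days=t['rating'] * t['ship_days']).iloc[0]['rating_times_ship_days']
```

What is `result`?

merge on 'store' (how='inner') → 4 rows:
   rating store  item  ship_days
0       4    S5   fan          5
1       2    S5   mug          5
2       1    S5  desk          5
3       5    S4  desk         13
take 2 rows with largest rating:
   rating store  item  ship_days
3       5    S4  desk         13
0       4    S5   fan          5
sort by rating:
   rating store  item  ship_days
0       4    S5   fan          5
3       5    S4  desk         13
add column rating_times_ship_days = t['rating'] * t['ship_days']:
   rating store  item  ship_days  rating_times_ship_days
0       4    S5   fan          5                      20
3       5    S4  desk         13                      65
Hence 20.

20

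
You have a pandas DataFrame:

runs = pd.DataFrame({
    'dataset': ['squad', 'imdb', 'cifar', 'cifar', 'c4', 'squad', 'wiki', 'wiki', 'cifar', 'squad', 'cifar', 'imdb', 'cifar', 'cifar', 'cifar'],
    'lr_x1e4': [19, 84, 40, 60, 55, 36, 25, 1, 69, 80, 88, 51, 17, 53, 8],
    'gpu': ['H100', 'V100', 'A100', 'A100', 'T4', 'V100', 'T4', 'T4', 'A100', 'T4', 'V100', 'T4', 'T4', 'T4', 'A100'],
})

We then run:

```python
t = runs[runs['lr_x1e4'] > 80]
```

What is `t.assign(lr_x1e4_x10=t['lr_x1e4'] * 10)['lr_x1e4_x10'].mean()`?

860.0

filter rows where lr_x1e4 > 80:
   dataset  lr_x1e4   gpu
1     imdb       84  V100
10   cifar       88  V100
add column lr_x1e4_x10 = t['lr_x1e4'] * 10:
   dataset  lr_x1e4   gpu  lr_x1e4_x10
1     imdb       84  V100          840
10   cifar       88  V100          880
Finally, mean of column 'lr_x1e4_x10' = 860.0.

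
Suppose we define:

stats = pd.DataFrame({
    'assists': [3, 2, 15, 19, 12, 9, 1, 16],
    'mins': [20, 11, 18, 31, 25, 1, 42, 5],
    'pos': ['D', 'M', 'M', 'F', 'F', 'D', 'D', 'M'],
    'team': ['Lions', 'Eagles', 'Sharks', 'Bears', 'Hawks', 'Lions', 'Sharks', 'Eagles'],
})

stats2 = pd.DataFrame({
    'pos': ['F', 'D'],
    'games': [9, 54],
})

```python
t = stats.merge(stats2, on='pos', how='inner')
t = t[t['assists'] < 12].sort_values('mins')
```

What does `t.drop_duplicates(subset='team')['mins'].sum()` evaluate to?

merge on 'pos' (how='inner') → 5 rows:
   assists  mins pos    team  games
0        3    20   D   Lions     54
1       19    31   F   Bears      9
2       12    25   F   Hawks      9
3        9     1   D   Lions     54
4        1    42   D  Sharks     54
filter rows where assists < 12:
   assists  mins pos    team  games
0        3    20   D   Lions     54
3        9     1   D   Lions     54
4        1    42   D  Sharks     54
sort by mins:
   assists  mins pos    team  games
3        9     1   D   Lions     54
0        3    20   D   Lions     54
4        1    42   D  Sharks     54
drop duplicate team (keep=first):
   assists  mins pos    team  games
3        9     1   D   Lions     54
4        1    42   D  Sharks     54
Finally, sum of column 'mins' = 43.

43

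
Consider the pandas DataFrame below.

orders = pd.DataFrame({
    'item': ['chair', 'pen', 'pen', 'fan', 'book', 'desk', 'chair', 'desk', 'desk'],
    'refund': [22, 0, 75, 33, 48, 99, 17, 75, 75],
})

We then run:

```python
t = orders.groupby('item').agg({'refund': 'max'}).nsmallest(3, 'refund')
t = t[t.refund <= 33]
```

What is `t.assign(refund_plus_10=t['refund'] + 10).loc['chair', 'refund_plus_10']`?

32

group by item, max of refund:
       refund
item         
book       48
chair      22
desk       99
fan        33
pen        75
take 3 rows with smallest refund:
       refund
item         
chair      22
fan        33
book       48
filter rows where refund <= 33:
       refund
item         
chair      22
fan        33
add column refund_plus_10 = t['refund'] + 10:
       refund  refund_plus_10
item                         
chair      22              32
fan        33              43
The value at row 'chair', column 'refund_plus_10' is 32.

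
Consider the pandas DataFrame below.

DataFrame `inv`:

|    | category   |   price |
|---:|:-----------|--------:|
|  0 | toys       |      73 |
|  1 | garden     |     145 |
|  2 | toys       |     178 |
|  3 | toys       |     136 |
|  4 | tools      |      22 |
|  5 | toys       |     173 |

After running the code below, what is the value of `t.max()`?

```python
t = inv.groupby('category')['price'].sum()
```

group by category, sum of price:
category
garden    145
tools      22
toys      560
Name: price, dtype: int64

560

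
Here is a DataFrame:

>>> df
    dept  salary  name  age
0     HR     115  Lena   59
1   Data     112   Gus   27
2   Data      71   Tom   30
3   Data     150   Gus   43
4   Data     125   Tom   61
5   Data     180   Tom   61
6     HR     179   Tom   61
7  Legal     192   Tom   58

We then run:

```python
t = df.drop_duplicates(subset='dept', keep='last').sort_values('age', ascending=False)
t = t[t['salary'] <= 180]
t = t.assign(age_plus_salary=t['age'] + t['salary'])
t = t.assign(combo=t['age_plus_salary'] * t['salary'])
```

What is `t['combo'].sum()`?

86340

drop duplicate dept (keep=last):
    dept  salary name  age
5   Data     180  Tom   61
6     HR     179  Tom   61
7  Legal     192  Tom   58
sort by age descending:
    dept  salary name  age
5   Data     180  Tom   61
6     HR     179  Tom   61
7  Legal     192  Tom   58
filter rows where salary <= 180:
   dept  salary name  age
5  Data     180  Tom   61
6    HR     179  Tom   61
add column age_plus_salary = t['age'] + t['salary']:
   dept  salary name  age  age_plus_salary
5  Data     180  Tom   61              241
6    HR     179  Tom   61              240
add column combo = t['age_plus_salary'] * t['salary']:
   dept  salary name  age  age_plus_salary  combo
5  Data     180  Tom   61              241  43380
6    HR     179  Tom   61              240  42960
sum of column 'combo' → 86340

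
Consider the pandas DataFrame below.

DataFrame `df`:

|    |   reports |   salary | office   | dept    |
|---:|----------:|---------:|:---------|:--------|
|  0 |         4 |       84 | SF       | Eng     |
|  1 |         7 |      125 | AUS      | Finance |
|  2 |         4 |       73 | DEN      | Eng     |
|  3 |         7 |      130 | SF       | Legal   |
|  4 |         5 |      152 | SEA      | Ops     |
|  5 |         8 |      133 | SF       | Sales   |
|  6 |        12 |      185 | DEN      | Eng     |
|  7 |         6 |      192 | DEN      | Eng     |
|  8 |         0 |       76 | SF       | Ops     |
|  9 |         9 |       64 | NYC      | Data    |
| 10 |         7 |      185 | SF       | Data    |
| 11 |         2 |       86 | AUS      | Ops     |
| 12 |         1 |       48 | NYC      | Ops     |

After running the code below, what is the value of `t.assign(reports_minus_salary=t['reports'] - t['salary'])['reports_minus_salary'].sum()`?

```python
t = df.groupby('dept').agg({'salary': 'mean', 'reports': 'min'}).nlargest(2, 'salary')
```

group by dept: mean(salary), min(reports):
         salary  reports
dept                    
Data      124.5        7
Eng       133.5        4
Finance   125.0        7
Legal     130.0        7
Ops        90.5        0
Sales     133.0        8
take 2 rows with largest salary:
       salary  reports
dept                  
Eng     133.5        4
Sales   133.0        8
add column reports_minus_salary = t['reports'] - t['salary']:
       salary  reports  reports_minus_salary
dept                                        
Eng     133.5        4                -129.5
Sales   133.0        8                -125.0
sum of column 'reports_minus_salary' → -254.5

-254.5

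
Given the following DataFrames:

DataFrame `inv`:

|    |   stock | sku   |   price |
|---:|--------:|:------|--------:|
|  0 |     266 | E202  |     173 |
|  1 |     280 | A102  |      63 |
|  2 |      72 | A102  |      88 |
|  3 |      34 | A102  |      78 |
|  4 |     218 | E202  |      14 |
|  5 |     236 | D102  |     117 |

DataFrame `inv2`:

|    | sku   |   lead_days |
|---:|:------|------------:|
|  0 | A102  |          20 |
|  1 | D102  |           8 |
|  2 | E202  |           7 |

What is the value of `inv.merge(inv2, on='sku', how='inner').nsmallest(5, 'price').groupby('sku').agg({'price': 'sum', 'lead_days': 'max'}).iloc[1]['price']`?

merge on 'sku' (how='inner') → 6 rows:
   stock   sku  price  lead_days
0    266  E202    173          7
1    280  A102     63         20
2     72  A102     88         20
3     34  A102     78         20
4    218  E202     14          7
5    236  D102    117          8
take 5 rows with smallest price:
   stock   sku  price  lead_days
4    218  E202     14          7
1    280  A102     63         20
3     34  A102     78         20
2     72  A102     88         20
5    236  D102    117          8
group by sku: sum(price), max(lead_days):
      price  lead_days
sku                   
A102    229         20
D102    117          8
E202     14          7
Then the value at position 1, column 'price': 117

117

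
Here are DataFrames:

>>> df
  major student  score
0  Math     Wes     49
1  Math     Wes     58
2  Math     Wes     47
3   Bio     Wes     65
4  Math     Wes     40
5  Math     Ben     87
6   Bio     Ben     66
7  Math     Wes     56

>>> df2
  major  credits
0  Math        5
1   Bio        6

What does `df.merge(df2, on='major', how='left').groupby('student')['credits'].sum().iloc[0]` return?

merge on 'major' (how='left') → 8 rows:
  major student  score  credits
0  Math     Wes     49        5
1  Math     Wes     58        5
2  Math     Wes     47        5
3   Bio     Wes     65        6
4  Math     Wes     40        5
5  Math     Ben     87        5
6   Bio     Ben     66        6
7  Math     Wes     56        5
group by student, sum of credits:
student
Ben    11
Wes    31
Name: credits, dtype: int64
Finally, value at position 0 = 11.

11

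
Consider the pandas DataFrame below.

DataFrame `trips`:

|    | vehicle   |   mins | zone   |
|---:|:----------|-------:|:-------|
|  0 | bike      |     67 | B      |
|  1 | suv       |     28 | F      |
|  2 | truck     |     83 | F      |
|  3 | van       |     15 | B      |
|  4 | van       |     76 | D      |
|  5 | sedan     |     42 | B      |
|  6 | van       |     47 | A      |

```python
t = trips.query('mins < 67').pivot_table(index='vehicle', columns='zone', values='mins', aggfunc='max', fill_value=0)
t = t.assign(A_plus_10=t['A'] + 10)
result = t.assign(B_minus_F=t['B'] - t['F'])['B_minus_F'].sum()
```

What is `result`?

29

filter rows where mins < 67:
  vehicle  mins zone
1     suv    28    F
3     van    15    B
5   sedan    42    B
6     van    47    A
pivot: rows=vehicle, cols=zone, max(mins):
zone      A   B   F
vehicle            
sedan     0  42   0
suv       0   0  28
van      47  15   0
add column A_plus_10 = t['A'] + 10:
zone      A   B   F  A_plus_10
vehicle                       
sedan     0  42   0         10
suv       0   0  28         10
van      47  15   0         57
add column B_minus_F = t['B'] - t['F']:
zone      A   B   F  A_plus_10  B_minus_F
vehicle                                  
sedan     0  42   0         10         42
suv       0   0  28         10        -28
van      47  15   0         57         15
sum of column 'B_minus_F' → 29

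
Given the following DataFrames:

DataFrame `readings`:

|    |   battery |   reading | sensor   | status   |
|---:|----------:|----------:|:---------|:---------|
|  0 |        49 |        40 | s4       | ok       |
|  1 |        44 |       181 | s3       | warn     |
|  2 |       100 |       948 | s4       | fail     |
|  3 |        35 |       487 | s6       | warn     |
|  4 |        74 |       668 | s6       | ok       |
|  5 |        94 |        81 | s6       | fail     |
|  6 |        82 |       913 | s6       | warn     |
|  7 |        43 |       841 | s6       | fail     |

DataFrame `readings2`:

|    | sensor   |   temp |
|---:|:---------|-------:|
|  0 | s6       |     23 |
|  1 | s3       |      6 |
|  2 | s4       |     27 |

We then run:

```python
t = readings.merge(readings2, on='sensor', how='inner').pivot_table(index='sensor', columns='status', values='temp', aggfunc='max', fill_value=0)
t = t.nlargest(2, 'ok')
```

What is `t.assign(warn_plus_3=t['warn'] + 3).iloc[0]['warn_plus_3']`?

merge on 'sensor' (how='inner') → 8 rows:
   battery  reading sensor status  temp
0       49       40     s4     ok    27
1       44      181     s3   warn     6
2      100      948     s4   fail    27
3       35      487     s6   warn    23
4       74      668     s6     ok    23
5       94       81     s6   fail    23
6       82      913     s6   warn    23
7       43      841     s6   fail    23
pivot: rows=sensor, cols=status, max(temp):
status  fail  ok  warn
sensor                
s3         0   0     6
s4        27  27     0
s6        23  23    23
take 2 rows with largest ok:
status  fail  ok  warn
sensor                
s4        27  27     0
s6        23  23    23
add column warn_plus_3 = t['warn'] + 3:
status  fail  ok  warn  warn_plus_3
sensor                             
s4        27  27     0            3
s6        23  23    23           26

3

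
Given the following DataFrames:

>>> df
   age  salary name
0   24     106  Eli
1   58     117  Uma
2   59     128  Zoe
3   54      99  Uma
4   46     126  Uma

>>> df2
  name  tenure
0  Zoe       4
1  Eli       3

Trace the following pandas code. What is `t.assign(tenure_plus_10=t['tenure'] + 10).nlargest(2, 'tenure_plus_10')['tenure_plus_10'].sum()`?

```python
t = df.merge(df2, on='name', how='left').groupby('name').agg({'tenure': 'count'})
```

merge on 'name' (how='left') → 5 rows:
   age  salary name  tenure
0   24     106  Eli     3.0
1   58     117  Uma     NaN
2   59     128  Zoe     4.0
3   54      99  Uma     NaN
4   46     126  Uma     NaN
group by name, count of tenure:
      tenure
name        
Eli        1
Uma        0
Zoe        1
add column tenure_plus_10 = t['tenure'] + 10:
      tenure  tenure_plus_10
name                        
Eli        1              11
Uma        0              10
Zoe        1              11
take 2 rows with largest tenure_plus_10:
      tenure  tenure_plus_10
name                        
Eli        1              11
Zoe        1              11
Hence 22.

22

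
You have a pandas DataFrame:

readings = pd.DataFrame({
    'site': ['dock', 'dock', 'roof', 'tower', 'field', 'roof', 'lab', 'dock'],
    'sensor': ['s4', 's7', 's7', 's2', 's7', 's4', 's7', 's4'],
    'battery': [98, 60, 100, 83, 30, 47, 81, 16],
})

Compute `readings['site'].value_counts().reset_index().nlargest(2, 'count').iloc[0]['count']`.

3

value_counts of site:
site
dock     3
roof     2
tower    1
field    1
lab      1
Name: count, dtype: int64
reset_index():
    site  count
0   dock      3
1   roof      2
2  tower      1
3  field      1
4    lab      1
take 2 rows with largest count:
   site  count
0  dock      3
1  roof      2
The value at position 0, column 'count' is 3.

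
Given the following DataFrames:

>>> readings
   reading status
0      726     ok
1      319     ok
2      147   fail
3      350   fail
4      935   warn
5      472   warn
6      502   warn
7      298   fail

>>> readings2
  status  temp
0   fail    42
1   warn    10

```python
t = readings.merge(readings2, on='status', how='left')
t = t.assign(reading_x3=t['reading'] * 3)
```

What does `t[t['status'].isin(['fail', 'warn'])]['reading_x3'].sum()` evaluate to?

merge on 'status' (how='left') → 8 rows:
   reading status  temp
0      726     ok   NaN
1      319     ok   NaN
2      147   fail  42.0
3      350   fail  42.0
4      935   warn  10.0
5      472   warn  10.0
6      502   warn  10.0
7      298   fail  42.0
add column reading_x3 = t['reading'] * 3:
   reading status  temp  reading_x3
0      726     ok   NaN        2178
1      319     ok   NaN         957
2      147   fail  42.0         441
3      350   fail  42.0        1050
4      935   warn  10.0        2805
5      472   warn  10.0        1416
6      502   warn  10.0        1506
7      298   fail  42.0         894
filter rows where status in ['fail', 'warn']:
   reading status  temp  reading_x3
2      147   fail  42.0         441
3      350   fail  42.0        1050
4      935   warn  10.0        2805
5      472   warn  10.0        1416
6      502   warn  10.0        1506
7      298   fail  42.0         894
Taking the sum of column 'reading_x3' gives 8112.

8112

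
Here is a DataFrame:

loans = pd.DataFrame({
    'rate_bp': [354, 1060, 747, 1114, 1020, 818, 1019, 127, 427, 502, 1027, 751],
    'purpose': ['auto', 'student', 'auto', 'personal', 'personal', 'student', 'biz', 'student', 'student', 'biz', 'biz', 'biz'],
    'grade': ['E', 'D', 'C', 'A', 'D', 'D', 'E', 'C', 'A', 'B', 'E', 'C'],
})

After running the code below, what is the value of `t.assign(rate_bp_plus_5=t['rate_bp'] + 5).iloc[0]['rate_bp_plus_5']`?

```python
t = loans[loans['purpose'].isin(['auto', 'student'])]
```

359

filter rows where purpose in ['auto', 'student']:
   rate_bp  purpose grade
0      354     auto     E
1     1060  student     D
2      747     auto     C
5      818  student     D
7      127  student     C
8      427  student     A
add column rate_bp_plus_5 = t['rate_bp'] + 5:
   rate_bp  purpose grade  rate_bp_plus_5
0      354     auto     E             359
1     1060  student     D            1065
2      747     auto     C             752
5      818  student     D             823
7      127  student     C             132
8      427  student     A             432
Taking the value at position 0, column 'rate_bp_plus_5' gives 359.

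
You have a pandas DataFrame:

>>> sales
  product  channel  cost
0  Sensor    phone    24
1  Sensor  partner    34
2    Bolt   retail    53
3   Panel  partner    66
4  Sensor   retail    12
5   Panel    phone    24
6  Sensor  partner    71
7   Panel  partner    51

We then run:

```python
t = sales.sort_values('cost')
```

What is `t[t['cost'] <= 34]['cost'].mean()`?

sort by cost:
  product  channel  cost
4  Sensor   retail    12
0  Sensor    phone    24
5   Panel    phone    24
1  Sensor  partner    34
7   Panel  partner    51
2    Bolt   retail    53
3   Panel  partner    66
6  Sensor  partner    71
filter rows where cost <= 34:
  product  channel  cost
4  Sensor   retail    12
0  Sensor    phone    24
5   Panel    phone    24
1  Sensor  partner    34
Hence 23.5.

23.5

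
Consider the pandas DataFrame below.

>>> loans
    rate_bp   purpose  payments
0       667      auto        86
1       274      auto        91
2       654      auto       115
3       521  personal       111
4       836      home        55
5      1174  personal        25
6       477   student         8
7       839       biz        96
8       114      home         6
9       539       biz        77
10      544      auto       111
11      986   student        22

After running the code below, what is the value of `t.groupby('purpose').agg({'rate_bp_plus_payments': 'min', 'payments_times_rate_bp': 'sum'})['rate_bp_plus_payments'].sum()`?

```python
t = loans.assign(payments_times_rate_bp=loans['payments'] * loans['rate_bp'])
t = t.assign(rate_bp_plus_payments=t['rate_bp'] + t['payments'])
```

add column payments_times_rate_bp = loans['payments'] * loans['rate_bp']:
    rate_bp   purpose  payments  payments_times_rate_bp
0       667      auto        86                   57362
1       274      auto        91                   24934
2       654      auto       115                   75210
3       521  personal       111                   57831
4       836      home        55                   45980
5      1174  personal        25                   29350
6       477   student         8                    3816
7       839       biz        96                   80544
8       114      home         6                     684
9       539       biz        77                   41503
10      544      auto       111                   60384
11      986   student        22                   21692
add column rate_bp_plus_payments = t['rate_bp'] + t['payments']:
    rate_bp   purpose  payments  payments_times_rate_bp  rate_bp_plus_payments
0       667      auto        86                   57362                    753
1       274      auto        91                   24934                    365
2       654      auto       115                   75210                    769
3       521  personal       111                   57831                    632
4       836      home        55                   45980                    891
5      1174  personal        25                   29350                   1199
6       477   student         8                    3816                    485
7       839       biz        96                   80544                    935
8       114      home         6                     684                    120
9       539       biz        77                   41503                    616
10      544      auto       111                   60384                    655
11      986   student        22                   21692                   1008
group by purpose: min(rate_bp_plus_payments), sum(payments_times_rate_bp):
          rate_bp_plus_payments  payments_times_rate_bp
purpose                                                
auto                        365                  217890
biz                         616                  122047
home                        120                   46664
personal                    632                   87181
student                     485                   25508

2218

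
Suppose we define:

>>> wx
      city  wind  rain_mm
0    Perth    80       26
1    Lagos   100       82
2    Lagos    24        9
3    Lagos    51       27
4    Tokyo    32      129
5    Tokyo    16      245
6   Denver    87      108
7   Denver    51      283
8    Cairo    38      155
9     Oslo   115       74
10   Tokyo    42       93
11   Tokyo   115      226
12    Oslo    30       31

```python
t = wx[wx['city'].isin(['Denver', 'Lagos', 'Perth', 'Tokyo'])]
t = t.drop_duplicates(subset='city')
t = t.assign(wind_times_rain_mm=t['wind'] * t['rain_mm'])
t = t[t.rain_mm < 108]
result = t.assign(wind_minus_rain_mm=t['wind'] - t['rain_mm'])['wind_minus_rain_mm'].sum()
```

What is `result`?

72

filter rows where city in ['Denver', 'Lagos', 'Perth', 'Tokyo']:
      city  wind  rain_mm
0    Perth    80       26
1    Lagos   100       82
2    Lagos    24        9
3    Lagos    51       27
4    Tokyo    32      129
5    Tokyo    16      245
6   Denver    87      108
7   Denver    51      283
10   Tokyo    42       93
11   Tokyo   115      226
drop duplicate city (keep=first):
     city  wind  rain_mm
0   Perth    80       26
1   Lagos   100       82
4   Tokyo    32      129
6  Denver    87      108
add column wind_times_rain_mm = t['wind'] * t['rain_mm']:
     city  wind  rain_mm  wind_times_rain_mm
0   Perth    80       26                2080
1   Lagos   100       82                8200
4   Tokyo    32      129                4128
6  Denver    87      108                9396
filter rows where rain_mm < 108:
    city  wind  rain_mm  wind_times_rain_mm
0  Perth    80       26                2080
1  Lagos   100       82                8200
add column wind_minus_rain_mm = t['wind'] - t['rain_mm']:
    city  wind  rain_mm  wind_times_rain_mm  wind_minus_rain_mm
0  Perth    80       26                2080                  54
1  Lagos   100       82                8200                  18
The sum of column 'wind_minus_rain_mm' is 72.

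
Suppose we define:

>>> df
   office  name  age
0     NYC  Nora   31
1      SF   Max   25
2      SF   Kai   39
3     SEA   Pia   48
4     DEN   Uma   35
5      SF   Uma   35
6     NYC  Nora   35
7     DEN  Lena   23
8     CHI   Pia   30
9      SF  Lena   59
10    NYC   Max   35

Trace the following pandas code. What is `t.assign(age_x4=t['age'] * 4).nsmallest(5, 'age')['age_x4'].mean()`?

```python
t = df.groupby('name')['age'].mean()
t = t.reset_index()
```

group by name, mean of age:
name
Kai     39.0
Lena    41.0
Max     30.0
Nora    33.0
Pia     39.0
Uma     35.0
Name: age, dtype: float64
reset_index():
   name   age
0   Kai  39.0
1  Lena  41.0
2   Max  30.0
3  Nora  33.0
4   Pia  39.0
5   Uma  35.0
add column age_x4 = t['age'] * 4:
   name   age  age_x4
0   Kai  39.0   156.0
1  Lena  41.0   164.0
2   Max  30.0   120.0
3  Nora  33.0   132.0
4   Pia  39.0   156.0
5   Uma  35.0   140.0
take 5 rows with smallest age:
   name   age  age_x4
2   Max  30.0   120.0
3  Nora  33.0   132.0
5   Uma  35.0   140.0
0   Kai  39.0   156.0
4   Pia  39.0   156.0
Finally, mean of column 'age_x4' = 140.8.

140.8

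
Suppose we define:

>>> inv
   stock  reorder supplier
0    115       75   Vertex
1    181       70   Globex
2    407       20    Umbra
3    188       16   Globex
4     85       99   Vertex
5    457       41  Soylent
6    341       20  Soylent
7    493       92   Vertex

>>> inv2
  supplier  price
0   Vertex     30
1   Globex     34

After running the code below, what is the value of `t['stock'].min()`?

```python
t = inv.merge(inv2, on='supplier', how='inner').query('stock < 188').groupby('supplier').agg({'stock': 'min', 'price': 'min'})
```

merge on 'supplier' (how='inner') → 5 rows:
   stock  reorder supplier  price
0    115       75   Vertex     30
1    181       70   Globex     34
2    188       16   Globex     34
3     85       99   Vertex     30
4    493       92   Vertex     30
filter rows where stock < 188:
   stock  reorder supplier  price
0    115       75   Vertex     30
1    181       70   Globex     34
3     85       99   Vertex     30
group by supplier: min(stock), min(price):
          stock  price
supplier              
Globex      181     34
Vertex       85     30
Taking the min of column 'stock' gives 85.

85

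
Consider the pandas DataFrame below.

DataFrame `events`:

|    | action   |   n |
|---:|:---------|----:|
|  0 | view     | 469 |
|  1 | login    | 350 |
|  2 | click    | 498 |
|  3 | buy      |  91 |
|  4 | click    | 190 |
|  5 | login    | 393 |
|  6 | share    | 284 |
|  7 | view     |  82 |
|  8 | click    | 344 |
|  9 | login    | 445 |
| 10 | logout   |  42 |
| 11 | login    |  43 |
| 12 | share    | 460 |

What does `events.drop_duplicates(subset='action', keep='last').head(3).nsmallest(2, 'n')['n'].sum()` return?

drop duplicate action (keep=last):
    action    n
3      buy   91
7     view   82
8    click  344
10  logout   42
11   login   43
12   share  460
take first 3 rows:
  action    n
3    buy   91
7   view   82
8  click  344
take 2 rows with smallest n:
  action   n
7   view  82
3    buy  91

173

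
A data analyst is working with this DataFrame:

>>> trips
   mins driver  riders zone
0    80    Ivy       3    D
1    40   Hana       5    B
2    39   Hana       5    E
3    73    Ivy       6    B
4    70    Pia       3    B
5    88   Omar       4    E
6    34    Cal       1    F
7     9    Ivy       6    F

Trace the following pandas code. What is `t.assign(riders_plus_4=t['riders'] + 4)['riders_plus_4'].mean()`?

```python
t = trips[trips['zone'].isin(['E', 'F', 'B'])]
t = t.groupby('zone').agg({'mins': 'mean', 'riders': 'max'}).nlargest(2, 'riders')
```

filter rows where zone in ['E', 'F', 'B']:
   mins driver  riders zone
1    40   Hana       5    B
2    39   Hana       5    E
3    73    Ivy       6    B
4    70    Pia       3    B
5    88   Omar       4    E
6    34    Cal       1    F
7     9    Ivy       6    F
group by zone: mean(mins), max(riders):
      mins  riders
zone              
B     61.0       6
E     63.5       5
F     21.5       6
take 2 rows with largest riders:
      mins  riders
zone              
B     61.0       6
F     21.5       6
add column riders_plus_4 = t['riders'] + 4:
      mins  riders  riders_plus_4
zone                             
B     61.0       6             10
F     21.5       6             10

10.0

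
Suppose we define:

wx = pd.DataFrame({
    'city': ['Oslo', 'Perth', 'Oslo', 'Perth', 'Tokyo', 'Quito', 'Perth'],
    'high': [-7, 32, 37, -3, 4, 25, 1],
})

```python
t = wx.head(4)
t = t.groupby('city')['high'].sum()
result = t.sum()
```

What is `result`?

take first 4 rows:
    city  high
0   Oslo    -7
1  Perth    32
2   Oslo    37
3  Perth    -3
group by city, sum of high:
city
Oslo     30
Perth    29
Name: high, dtype: int64
So sum() = 59.

59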